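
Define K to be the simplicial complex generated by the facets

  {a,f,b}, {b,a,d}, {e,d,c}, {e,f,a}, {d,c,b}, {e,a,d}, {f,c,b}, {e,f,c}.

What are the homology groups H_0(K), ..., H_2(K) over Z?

We work with the vertex ordering a < b < c < d < e < f. The simplices of K, each written with vertices in increasing order, are:

  0-simplices (6): a, b, c, d, e, f
  1-simplices (12): ab, ad, ae, af, bc, bd, bf, cd, ce, cf, de, ef
  2-simplices (8): abd, abf, ade, aef, bcd, bcf, cde, cef

so the chain groups are C_0 ≅ Z^6, C_1 ≅ Z^12, C_2 ≅ Z^8.

∂_1: C_1 → C_0 sends each edge [p,q] (with p < q) to q − p. For instance
  ∂cf = f − c.
This gives a 6×12 integer matrix of rank 5; reducing to Smith normal form yields diagonal entries (1,1,1,1,1).

The boundary map ∂_2: C_2 → C_1 acts by ∂[p,q,r] = [q,r] − [p,r] + [p,q]. For instance
  ∂abd = bd − ad + ab,
  ∂ade = de − ae + ad.
The resulting 12×8 matrix has rank 7, and its Smith normal form has invariant factors (1,1,1,1,1,1,1).

Computing H_k = (kernel of ∂_k) / (image of ∂_{k+1}):

  H_0: rank C_0 − rank ∂_1 = 6 − 5 = 1, and the invariant factors of ∂_1 are all 1, so H_0 ≅ Z.
  H_1: rank ker ∂_1 − rank ∂_2 = (12 − 5) − 7 = 0, and the invariant factors of ∂_2 are all 1, so H_1 ≅ 0.
  H_2: rank ker ∂_2 − rank ∂_3 = (8 − 7) − 0 = 1, and there is no ∂_3, so H_2 ≅ Z.

As a check, the Euler characteristic is 6 − 12 + 8 = 2, which agrees with 1 − 0 + 1 = 2.

H_0 ≅ Z,  H_1 = 0,  H_2 ≅ Z.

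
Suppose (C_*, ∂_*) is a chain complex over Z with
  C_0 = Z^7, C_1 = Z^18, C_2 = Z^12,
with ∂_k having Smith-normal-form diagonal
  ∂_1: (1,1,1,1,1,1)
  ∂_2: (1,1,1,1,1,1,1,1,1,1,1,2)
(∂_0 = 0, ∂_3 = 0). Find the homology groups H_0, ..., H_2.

H_0 ≅ Z,  H_1 ≅ Z/2,  H_2 = 0.

H_0: b_0 = 7 − 0 − 6 = 1; torsion from ∂_1 factors > 1: none. So H_0 ≅ Z.
H_1: b_1 = 18 − 6 − 12 = 0; torsion from ∂_2 factors > 1: [2]. So H_1 ≅ Z/2.
H_2: b_2 = 12 − 12 − 0 = 0; torsion from ∂_3 factors > 1: none. So H_2 ≅ 0.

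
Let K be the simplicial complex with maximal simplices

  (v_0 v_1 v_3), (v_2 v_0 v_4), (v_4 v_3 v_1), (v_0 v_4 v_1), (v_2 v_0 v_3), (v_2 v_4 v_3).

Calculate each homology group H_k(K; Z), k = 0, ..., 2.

H_0 = Z,  H_1 = 0,  H_2 = Z.

Fix the vertex order v_0 < v_1 < v_2 < v_3 < v_4 and write every simplex with vertices in increasing order. Then dim K = 2 and the simplices of K are:

  0-simplices (5): [v_0], [v_1], [v_2], [v_3], [v_4]
  1-simplices (9): [v_0,v_1], [v_0,v_2], [v_0,v_3], [v_0,v_4], [v_1,v_3], [v_1,v_4], [v_2,v_3], [v_2,v_4], [v_3,v_4]
  2-simplices (6): [v_0,v_1,v_3], [v_0,v_1,v_4], [v_0,v_2,v_3], [v_0,v_2,v_4], [v_1,v_3,v_4], [v_2,v_3,v_4]

giving chain groups C_0 ≅ Z^5, C_1 ≅ Z^9, C_2 ≅ Z^6.

Boundary ∂_1: C_1 → C_0 sends each edge [p,q] (with p < q) to q − p. For instance
  ∂[v_2,v_4] = [v_4] − [v_2].
This gives a 5×9 integer matrix of rank 4; reducing to Smith normal form yields diagonal entries (1,1,1,1).

The boundary map ∂_2: C_2 → C_1 sends each 2-simplex [p,q,r] to [q,r] − [p,r] + [p,q]. For instance
  ∂[v_1,v_3,v_4] = [v_3,v_4] − [v_1,v_4] + [v_1,v_3],
  ∂[v_0,v_2,v_4] = [v_2,v_4] − [v_0,v_4] + [v_0,v_2].
As a 9×6 matrix over Z this has rank 5, with invariant factors (1,1,1,1,1).

Now H_k = ker ∂_k / im ∂_{k+1}, so:

  H_0: rank C_0 − rank ∂_1 = 5 − 4 = 1, and the invariant factors of ∂_1 are all 1, so H_0 ≅ Z.
  H_1: rank ker ∂_1 − rank ∂_2 = (9 − 4) − 5 = 0, and the invariant factors of ∂_2 are all 1, so H_1 ≅ 0.
  H_2: rank ker ∂_2 − rank ∂_3 = (6 − 5) − 0 = 1, and there is no ∂_3, so H_2 ≅ Z.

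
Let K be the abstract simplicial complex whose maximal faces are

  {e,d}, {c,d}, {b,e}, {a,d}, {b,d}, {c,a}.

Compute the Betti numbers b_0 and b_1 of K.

Order the vertices as a < b < c < d < e. Listing each simplex with vertices in this order, K has dimension 1 with simplices:

  0-simplices (5): a, b, c, d, e
  1-simplices (6): ac, ad, bd, be, cd, de

Hence C_0 ≅ Z^5, C_1 ≅ Z^6.

The boundary map ∂_1: C_1 → C_0 maps an edge to its endpoints' difference, ∂[p,q] = q − p. For instance
  ∂ac = c − a.
This gives a 5×6 integer matrix of rank 4; reducing to Smith normal form yields diagonal entries (1,1,1,1).

Reading off H_k = ker ∂_k / im ∂_{k+1}:

  H_0: rank C_0 − rank ∂_1 = 5 − 4 = 1, and the invariant factors of ∂_1 are all 1, so H_0 = Z.
  H_1: rank ker ∂_1 − rank ∂_2 = (6 − 4) − 0 = 2, and there is no ∂_2, so H_1 = Z^2.

Hence the Betti numbers are b_0 = 1, b_1 = 2.

b_0 = 1, b_1 = 2.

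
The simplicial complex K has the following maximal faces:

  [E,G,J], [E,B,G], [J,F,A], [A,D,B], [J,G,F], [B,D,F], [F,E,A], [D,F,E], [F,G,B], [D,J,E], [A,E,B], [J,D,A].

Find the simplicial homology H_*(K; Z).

H_0 ≅ Z,  H_1 ≅ Z/2Z,  H_2 = 0.

K has 7 vertices, 18 edges, 12 triangles.
rank ∂_0 = 0, rank ∂_1 = 6 ⇒ b_0 = 7 − 0 − 6 = 1; all invariant factors of ∂_1 are 1 so no torsion. So H_0 ≅ Z.
rank ∂_1 = 6, rank ∂_2 = 12 ⇒ b_1 = 18 − 6 − 12 = 0; ∂_2 has invariant factor(s) [2] giving torsion. So H_1 ≅ Z/2Z.
rank ∂_2 = 12, rank ∂_3 = 0 ⇒ b_2 = 12 − 12 − 0 = 0. So H_2 ≅ 0.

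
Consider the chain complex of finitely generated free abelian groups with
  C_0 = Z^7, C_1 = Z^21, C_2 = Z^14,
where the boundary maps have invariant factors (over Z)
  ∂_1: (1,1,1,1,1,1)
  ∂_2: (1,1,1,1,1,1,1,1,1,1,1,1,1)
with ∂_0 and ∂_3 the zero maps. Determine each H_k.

H_0 ≅ Z,  H_1 ≅ Z^2,  H_2 ≅ Z.

H_0: b_0 = 7 − 0 − 6 = 1; torsion from ∂_1 factors > 1: none. So H_0 ≅ Z.
H_1: b_1 = 21 − 6 − 13 = 2; torsion from ∂_2 factors > 1: none. So H_1 ≅ Z^2.
H_2: b_2 = 14 − 13 − 0 = 1; torsion from ∂_3 factors > 1: none. So H_2 ≅ Z.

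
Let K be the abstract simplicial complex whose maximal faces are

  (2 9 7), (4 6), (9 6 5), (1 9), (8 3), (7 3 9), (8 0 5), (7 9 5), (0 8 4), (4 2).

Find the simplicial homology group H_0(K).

Fix the vertex order 0 < 1 < 2 < 3 < 4 < 5 < 6 < 7 < 8 < 9 and write every simplex with vertices in increasing order. Then dim K = 2 and the simplices of K are:

  0-simplices (10): [0], [1], [2], [3], [4], [5], [6], [7], [8], [9]
  1-simplices (18): [0,4], [0,5], [0,8], [1,9], [2,4], [2,7], [2,9], [3,7], [3,8], [3,9], [4,6], [4,8], [5,6], [5,7], [5,8], [5,9], [6,9], [7,9]
  2-simplices (6): [0,4,8], [0,5,8], [2,7,9], [3,7,9], [5,6,9], [5,7,9]

Hence C_0 ≅ Z^10, C_1 ≅ Z^18, C_2 ≅ Z^6.

The boundary map ∂_1: C_1 → C_0 sends each edge [p,q] (with p < q) to q − p. For instance
  ∂[5,8] = [8] − [5].
The 10×18 boundary matrix has rank 9 and Smith normal form diag(1,1,1,1,1,1,1,1,1).

Boundary ∂_2: C_2 → C_1 acts by ∂[p,q,r] = [q,r] − [p,r] + [p,q]. For instance
  ∂[0,4,8] = [4,8] − [0,8] + [0,4],
  ∂[5,6,9] = [6,9] − [5,9] + [5,6].
The 18×6 boundary matrix has rank 6 and Smith normal form diag(1,1,1,1,1,1).

Now H_k = ker ∂_k / im ∂_{k+1}, so:

  H_0: rank C_0 − rank ∂_1 = 10 − 9 = 1, and the invariant factors of ∂_1 are all 1, so H_0 = Z.

H_0 ≅ Z.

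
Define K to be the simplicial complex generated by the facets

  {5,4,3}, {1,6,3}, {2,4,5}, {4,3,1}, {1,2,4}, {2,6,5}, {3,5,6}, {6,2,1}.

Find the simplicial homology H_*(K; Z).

H_0 ≅ Z,  H_1 = 0,  H_2 ≅ Z.

Order the vertices as 1 < 2 < 3 < 4 < 5 < 6. Listing each simplex with vertices in this order, K has dimension 2 with simplices:

  0-simplices (6): [1], [2], [3], [4], [5], [6]
  1-simplices (12): [1,2], [1,3], [1,4], [1,6], [2,4], [2,5], [2,6], [3,4], [3,5], [3,6], [4,5], [5,6]
  2-simplices (8): [1,2,4], [1,2,6], [1,3,4], [1,3,6], [2,4,5], [2,5,6], [3,4,5], [3,5,6]

so the chain groups are C_0 ≅ Z^6, C_1 ≅ Z^12, C_2 ≅ Z^8.

∂_1: C_1 → C_0 is given by ∂[p,q] = [q] − [p]. For instance
  ∂[1,3] = [3] − [1].
As a 6×12 matrix over Z this has rank 5, with invariant factors (1,1,1,1,1).

Boundary ∂_2: C_2 → C_1 acts by ∂[p,q,r] = [q,r] − [p,r] + [p,q]. For instance
  ∂[2,5,6] = [5,6] − [2,6] + [2,5],
  ∂[1,2,4] = [2,4] − [1,4] + [1,2].
The resulting 12×8 matrix has rank 7, and its Smith normal form has invariant factors (1,1,1,1,1,1,1).

Computing H_k = (kernel of ∂_k) / (image of ∂_{k+1}):

  H_0: rank C_0 − rank ∂_1 = 6 − 5 = 1, and the invariant factors of ∂_1 are all 1, so H_0 ≅ Z.
  H_1: rank ker ∂_1 − rank ∂_2 = (12 − 5) − 7 = 0, and the invariant factors of ∂_2 are all 1, so H_1 ≅ 0.
  H_2: rank ker ∂_2 − rank ∂_3 = (8 − 7) − 0 = 1, and there is no ∂_3, so H_2 ≅ Z.

As a check, the Euler characteristic is 6 − 12 + 8 = 2, which agrees with 1 − 0 + 1 = 2.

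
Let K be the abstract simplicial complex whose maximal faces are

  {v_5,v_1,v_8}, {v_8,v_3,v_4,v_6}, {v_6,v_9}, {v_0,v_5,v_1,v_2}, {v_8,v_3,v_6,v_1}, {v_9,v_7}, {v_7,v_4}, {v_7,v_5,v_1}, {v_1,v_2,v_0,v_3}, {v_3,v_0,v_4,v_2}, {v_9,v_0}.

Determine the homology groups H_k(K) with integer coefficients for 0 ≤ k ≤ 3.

Fix the vertex order v_0 < v_1 < v_2 < v_3 < v_4 < v_5 < v_6 < v_7 < v_8 < v_9 and write every simplex with vertices in increasing order. Then dim K = 3 and the simplices of K are:

  0-simplices (10): [v_0], [v_1], [v_2], [v_3], [v_4], [v_5], [v_6], [v_7], [v_8], [v_9]
  1-simplices (26): (26 of them)
  2-simplices (19): (19 of them)
  3-simplices (5): [v_0,v_1,v_2,v_3], [v_0,v_1,v_2,v_5], [v_0,v_2,v_3,v_4], [v_1,v_3,v_6,v_8], [v_3,v_4,v_6,v_8]

giving chain groups C_0 ≅ Z^10, C_1 ≅ Z^26, C_2 ≅ Z^19, C_3 ≅ Z^5.

∂_1: C_1 → C_0 maps an edge to its endpoints' difference, ∂[p,q] = q − p. For instance
  ∂[v_0,v_5] = [v_5] − [v_0].
The resulting 10×26 matrix has rank 9, and its Smith normal form has invariant factors (1,1,1,1,1,1,1,1,1).

∂_2: C_2 → C_1 maps a triangle to the signed sum of its edges. For instance
  ∂[v_0,v_1,v_3] = [v_1,v_3] − [v_0,v_3] + [v_0,v_1],
  ∂[v_1,v_3,v_8] = [v_3,v_8] − [v_1,v_8] + [v_1,v_3].
As a 26×19 matrix over Z this has rank 14, with invariant factors (1,1,1,1,1,1,1,1,1,1,1,1,1,1).

Boundary ∂_3: C_3 → C_2 sends each 3-simplex σ to the alternating sum Σ_i (−1)^i (σ with its i-th vertex removed). For instance
  ∂[v_3,v_4,v_6,v_8] = [v_4,v_6,v_8] − [v_3,v_6,v_8] + [v_3,v_4,v_8] − [v_3,v_4,v_6],
  ∂[v_1,v_3,v_6,v_8] = [v_3,v_6,v_8] − [v_1,v_6,v_8] + [v_1,v_3,v_8] − [v_1,v_3,v_6].
As a 19×5 matrix over Z this has rank 5, with invariant factors (1,1,1,1,1).

From H_k ≅ ker(∂_k) / im(∂_{k+1}) we obtain:

  H_0: rank C_0 − rank ∂_1 = 10 − 9 = 1, and the invariant factors of ∂_1 are all 1, so H_0 = Z.
  H_1: rank ker ∂_1 − rank ∂_2 = (26 − 9) − 14 = 3, and the invariant factors of ∂_2 are all 1, so H_1 = Z^3.
  H_2: rank ker ∂_2 − rank ∂_3 = (19 − 14) − 5 = 0, and the invariant factors of ∂_3 are all 1, so H_2 = 0.
  H_3: rank ker ∂_3 − rank ∂_4 = (5 − 5) − 0 = 0, and there is no ∂_4, so H_3 = 0.

H_0 ≅ Z,  H_1 ≅ Z^3,  H_2 = 0,  H_3 = 0.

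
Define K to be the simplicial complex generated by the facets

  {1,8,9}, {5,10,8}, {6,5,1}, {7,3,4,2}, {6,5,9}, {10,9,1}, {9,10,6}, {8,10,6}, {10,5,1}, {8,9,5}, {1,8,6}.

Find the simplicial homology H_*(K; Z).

H_0 ≅ Z^2,  H_1 ≅ Z/2,  H_2 = 0,  H_3 = 0.

Fix the vertex order 1 < 2 < 3 < 4 < 5 < 6 < 7 < 8 < 9 < 10 and write every simplex with vertices in increasing order. Then dim K = 3 and the simplices of K are:

  0-simplices (10): [1], [2], [3], [4], [5], [6], [7], [8], [9], [10]
  1-simplices (21): [1,5], [1,6], [1,8], [1,9], [1,10], [2,3], [2,4], [2,7], [3,4], [3,7], [4,7], [5,6], [5,8], [5,9], [5,10], [6,8], [6,9], [6,10], [8,9], [8,10], [9,10]
  2-simplices (14): [1,5,6], [1,5,10], [1,6,8], [1,8,9], [1,9,10], [2,3,4], [2,3,7], [2,4,7], [3,4,7], [5,6,9], [5,8,9], [5,8,10], [6,8,10], [6,9,10]
  3-simplices (1): [2,3,4,7]

giving chain groups C_0 ≅ Z^10, C_1 ≅ Z^21, C_2 ≅ Z^14, C_3 ≅ Z^1.

Boundary ∂_1: C_1 → C_0 maps an edge to its endpoints' difference, ∂[p,q] = q − p. For instance
  ∂[2,3] = [3] − [2].
The 10×21 boundary matrix has rank 8 and Smith normal form diag(1,1,1,1,1,1,1,1).

The boundary map ∂_2: C_2 → C_1 sends each 2-simplex [p,q,r] to [q,r] − [p,r] + [p,q]. For instance
  ∂[1,9,10] = [9,10] − [1,10] + [1,9],
  ∂[6,9,10] = [9,10] − [6,10] + [6,9].
As a 21×14 matrix over Z this has rank 13, with invariant factors (1,1,1,1,1,1,1,1,1,1,1,1,2).

The boundary map ∂_3: C_3 → C_2 sends each 3-simplex σ to the alternating sum Σ_i (−1)^i (σ with its i-th vertex removed). For instance
  ∂[2,3,4,7] = [3,4,7] − [2,4,7] + [2,3,7] − [2,3,4].
This gives a 14×1 integer matrix of rank 1; reducing to Smith normal form yields diagonal entries (1).

Reading off H_k = ker ∂_k / im ∂_{k+1}:

  H_0: rank C_0 − rank ∂_1 = 10 − 8 = 2, and the invariant factors of ∂_1 are all 1, so H_0 = Z^2.
  H_1: rank ker ∂_1 − rank ∂_2 = (21 − 8) − 13 = 0, and ∂_2 has invariant factor 2 > 1, so H_1 = Z/2.
  H_2: rank ker ∂_2 − rank ∂_3 = (14 − 13) − 1 = 0, and the invariant factors of ∂_3 are all 1, so H_2 = 0.
  H_3: rank ker ∂_3 − rank ∂_4 = (1 − 1) − 0 = 0, and there is no ∂_4, so H_3 = 0.

(K is a triangulation of the disjoint union of the 3-simplex and the real projective plane RP^2.)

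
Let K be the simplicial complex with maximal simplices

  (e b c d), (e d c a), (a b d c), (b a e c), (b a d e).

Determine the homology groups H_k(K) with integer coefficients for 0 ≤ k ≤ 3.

H_0 = Z,  H_1 = 0,  H_2 = 0,  H_3 = Z.

Take the total order a < b < c < d < e on the vertex set. Then K (dimension 3) consists of the simplices:

  0-simplices (5): a, b, c, d, e
  1-simplices (10): ab, ac, ad, ae, bc, bd, be, cd, ce, de
  2-simplices (10): abc, abd, abe, acd, ace, ade, bcd, bce, bde, cde
  3-simplices (5): abcd, abce, abde, acde, bcde

giving chain groups C_0 ≅ Z^5, C_1 ≅ Z^10, C_2 ≅ Z^10, C_3 ≅ Z^5.

The boundary map ∂_1: C_1 → C_0 sends each edge [p,q] (with p < q) to q − p. For instance
  ∂de = e − d.
This gives a 5×10 integer matrix of rank 4; reducing to Smith normal form yields diagonal entries (1,1,1,1).

∂_2: C_2 → C_1 sends each 2-simplex [p,q,r] to [q,r] − [p,r] + [p,q]. For instance
  ∂bde = de − be + bd,
  ∂ade = de − ae + ad.
The 10×10 boundary matrix has rank 6 and Smith normal form diag(1,1,1,1,1,1).

Boundary ∂_3: C_3 → C_2 sends each 3-simplex σ to the alternating sum Σ_i (−1)^i (σ with its i-th vertex removed). For instance
  ∂abde = bde − ade + abe − abd,
  ∂acde = cde − ade + ace − acd.
The 10×5 boundary matrix has rank 4 and Smith normal form diag(1,1,1,1).

Computing H_k = (kernel of ∂_k) / (image of ∂_{k+1}):

  H_0: rank C_0 − rank ∂_1 = 5 − 4 = 1, and the invariant factors of ∂_1 are all 1, so H_0 = Z.
  H_1: rank ker ∂_1 − rank ∂_2 = (10 − 4) − 6 = 0, and the invariant factors of ∂_2 are all 1, so H_1 = 0.
  H_2: rank ker ∂_2 − rank ∂_3 = (10 − 6) − 4 = 0, and the invariant factors of ∂_3 are all 1, so H_2 = 0.
  H_3: rank ker ∂_3 − rank ∂_4 = (5 − 4) − 0 = 1, and there is no ∂_4, so H_3 = Z.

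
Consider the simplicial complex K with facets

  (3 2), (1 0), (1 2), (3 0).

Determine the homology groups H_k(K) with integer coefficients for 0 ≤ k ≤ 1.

Order the vertices as 0 < 1 < 2 < 3. Listing each simplex with vertices in this order, K has dimension 1 with simplices:

  0-simplices (4): [0], [1], [2], [3]
  1-simplices (4): [0,1], [0,3], [1,2], [2,3]

giving chain groups C_0 ≅ Z^4, C_1 ≅ Z^4.

The boundary map ∂_1: C_1 → C_0 sends each edge [p,q] (with p < q) to q − p. For instance
  ∂[2,3] = [3] − [2].
As a 4×4 matrix over Z this has rank 3, with invariant factors (1,1,1).

Reading off H_k = ker ∂_k / im ∂_{k+1}:

  H_0: rank C_0 − rank ∂_1 = 4 − 3 = 1, and the invariant factors of ∂_1 are all 1, so H_0 = Z.
  H_1: rank ker ∂_1 − rank ∂_2 = (4 − 3) − 0 = 1, and there is no ∂_2, so H_1 = Z.

(K is a triangulation of the circle S^1.)

H_0 ≅ Z,  H_1 ≅ Z.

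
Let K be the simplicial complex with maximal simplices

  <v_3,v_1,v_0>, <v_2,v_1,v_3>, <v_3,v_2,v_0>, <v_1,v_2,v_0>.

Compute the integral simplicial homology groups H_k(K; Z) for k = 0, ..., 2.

Order the vertices as v_0 < v_1 < v_2 < v_3. Listing each simplex with vertices in this order, K has dimension 2 with simplices:

  0-simplices (4): [v_0], [v_1], [v_2], [v_3]
  1-simplices (6): [v_0,v_1], [v_0,v_2], [v_0,v_3], [v_1,v_2], [v_1,v_3], [v_2,v_3]
  2-simplices (4): [v_0,v_1,v_2], [v_0,v_1,v_3], [v_0,v_2,v_3], [v_1,v_2,v_3]

so the chain groups are C_0 ≅ Z^4, C_1 ≅ Z^6, C_2 ≅ Z^4.

∂_1: C_1 → C_0 maps an edge to its endpoints' difference, ∂[p,q] = q − p. For instance
  ∂[v_1,v_2] = [v_2] − [v_1].
The 4×6 boundary matrix has rank 3 and Smith normal form diag(1,1,1).

The boundary map ∂_2: C_2 → C_1 maps a triangle to the signed sum of its edges. For instance
  ∂[v_1,v_2,v_3] = [v_2,v_3] − [v_1,v_3] + [v_1,v_2],
  ∂[v_0,v_1,v_3] = [v_1,v_3] − [v_0,v_3] + [v_0,v_1].
The 6×4 boundary matrix has rank 3 and Smith normal form diag(1,1,1).

From H_k ≅ ker(∂_k) / im(∂_{k+1}) we obtain:

  H_0: rank C_0 − rank ∂_1 = 4 − 3 = 1, and the invariant factors of ∂_1 are all 1, so H_0 ≅ Z.
  H_1: rank ker ∂_1 − rank ∂_2 = (6 − 3) − 3 = 0, and the invariant factors of ∂_2 are all 1, so H_1 ≅ 0.
  H_2: rank ker ∂_2 − rank ∂_3 = (4 − 3) − 0 = 1, and there is no ∂_3, so H_2 ≅ Z.

H_0 ≅ Z,  H_1 = 0,  H_2 ≅ Z.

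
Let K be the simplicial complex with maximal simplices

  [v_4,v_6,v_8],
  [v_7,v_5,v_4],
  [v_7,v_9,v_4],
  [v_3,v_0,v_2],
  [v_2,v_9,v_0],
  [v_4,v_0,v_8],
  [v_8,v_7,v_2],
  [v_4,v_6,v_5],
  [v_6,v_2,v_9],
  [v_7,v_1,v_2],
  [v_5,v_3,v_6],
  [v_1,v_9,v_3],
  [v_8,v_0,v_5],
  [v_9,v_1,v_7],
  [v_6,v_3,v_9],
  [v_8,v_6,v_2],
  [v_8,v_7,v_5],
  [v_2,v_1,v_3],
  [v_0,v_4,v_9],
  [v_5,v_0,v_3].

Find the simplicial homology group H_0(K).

H_0 ≅ Z.

Fix the vertex order v_0 < v_1 < v_2 < v_3 < v_4 < v_5 < v_6 < v_7 < v_8 < v_9 and write every simplex with vertices in increasing order. Then dim K = 2 and the simplices of K are:

  0-simplices (10): [v_0], [v_1], [v_2], [v_3], [v_4], [v_5], [v_6], [v_7], [v_8], [v_9]
  1-simplices (30): (30 of them)
  2-simplices (20): (20 of them)

Hence C_0 ≅ Z^10, C_1 ≅ Z^30, C_2 ≅ Z^20.

∂_1: C_1 → C_0 maps an edge to its endpoints' difference, ∂[p,q] = q − p.
As a 10×30 matrix over Z this has rank 9, with invariant factors (1,1,1,1,1,1,1,1,1).

∂_2: C_2 → C_1 maps a triangle to the signed sum of its edges. For instance
  ∂[v_2,v_7,v_8] = [v_7,v_8] − [v_2,v_8] + [v_2,v_7],
  ∂[v_1,v_3,v_9] = [v_3,v_9] − [v_1,v_9] + [v_1,v_3].
As a 30×20 matrix over Z this has rank 20, with invariant factors (1,1,1,1,1,1,1,1,1,1,1,1,1,1,1,1,1,1,1,2).

Reading off H_k = ker ∂_k / im ∂_{k+1}:

  H_0: rank C_0 − rank ∂_1 = 10 − 9 = 1, and the invariant factors of ∂_1 are all 1, so H_0 = Z.

(K is a triangulation of the Klein bottle.)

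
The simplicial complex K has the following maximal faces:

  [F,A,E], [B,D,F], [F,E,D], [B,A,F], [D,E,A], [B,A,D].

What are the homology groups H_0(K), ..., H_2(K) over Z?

H_0 = Z,  H_1 = 0,  H_2 = Z.

Fix the vertex order A < B < D < E < F and write every simplex with vertices in increasing order. Then dim K = 2 and the simplices of K are:

  0-simplices (5): A, B, D, E, F
  1-simplices (9): AB, AD, AE, AF, BD, BF, DE, DF, EF
  2-simplices (6): ABD, ABF, ADE, AEF, BDF, DEF

so the chain groups are C_0 ≅ Z^5, C_1 ≅ Z^9, C_2 ≅ Z^6.

The boundary map ∂_1: C_1 → C_0 sends each edge [p,q] (with p < q) to q − p. For instance
  ∂EF = F − E.
The resulting 5×9 matrix has rank 4, and its Smith normal form has invariant factors (1,1,1,1).

∂_2: C_2 → C_1 acts by ∂[p,q,r] = [q,r] − [p,r] + [p,q]. For instance
  ∂ABD = BD − AD + AB,
  ∂AEF = EF − AF + AE.
The resulting 9×6 matrix has rank 5, and its Smith normal form has invariant factors (1,1,1,1,1).

Computing H_k = (kernel of ∂_k) / (image of ∂_{k+1}):

  H_0: rank C_0 − rank ∂_1 = 5 − 4 = 1, and the invariant factors of ∂_1 are all 1, so H_0 ≅ Z.
  H_1: rank ker ∂_1 − rank ∂_2 = (9 − 4) − 5 = 0, and the invariant factors of ∂_2 are all 1, so H_1 ≅ 0.
  H_2: rank ker ∂_2 − rank ∂_3 = (6 − 5) − 0 = 1, and there is no ∂_3, so H_2 ≅ Z.

As a check, the Euler characteristic is 5 − 9 + 6 = 2, which agrees with 1 − 0 + 1 = 2.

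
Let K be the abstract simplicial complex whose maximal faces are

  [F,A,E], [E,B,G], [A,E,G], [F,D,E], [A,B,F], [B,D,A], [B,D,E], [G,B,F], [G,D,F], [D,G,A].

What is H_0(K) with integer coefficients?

H_0 = Z.

K has 6 vertices, 15 edges, 10 triangles.
rank ∂_0 = 0, rank ∂_1 = 5 ⇒ b_0 = 6 − 0 − 5 = 1; all invariant factors of ∂_1 are 1 so no torsion. So H_0 ≅ Z.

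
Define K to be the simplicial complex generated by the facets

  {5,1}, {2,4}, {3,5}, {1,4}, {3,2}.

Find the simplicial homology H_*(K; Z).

K has 5 vertices, 5 edges.
rank ∂_0 = 0, rank ∂_1 = 4 ⇒ b_0 = 5 − 0 − 4 = 1; all invariant factors of ∂_1 are 1 so no torsion. So H_0 ≅ Z.
rank ∂_1 = 4, rank ∂_2 = 0 ⇒ b_1 = 5 − 4 − 0 = 1. So H_1 ≅ Z.

H_0 = Z,  H_1 = Z.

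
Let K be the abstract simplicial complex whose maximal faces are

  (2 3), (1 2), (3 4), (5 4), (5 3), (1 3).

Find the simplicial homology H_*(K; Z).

Take the total order 1 < 2 < 3 < 4 < 5 on the vertex set. Then K (dimension 1) consists of the simplices:

  0-simplices (5): [1], [2], [3], [4], [5]
  1-simplices (6): [1,2], [1,3], [2,3], [3,4], [3,5], [4,5]

giving chain groups C_0 ≅ Z^5, C_1 ≅ Z^6.

Boundary ∂_1: C_1 → C_0 is given by ∂[p,q] = [q] − [p].
As a 5×6 matrix over Z this has rank 4, with invariant factors (1,1,1,1).

Reading off H_k = ker ∂_k / im ∂_{k+1}:

  H_0: rank C_0 − rank ∂_1 = 5 − 4 = 1, and the invariant factors of ∂_1 are all 1, so H_0 ≅ Z.
  H_1: rank ker ∂_1 − rank ∂_2 = (6 − 4) − 0 = 2, and there is no ∂_2, so H_1 ≅ Z^2.

As a check, the Euler characteristic is 5 − 6 = -1, which agrees with 1 − 2 = -1.
(K is a triangulation of a wedge of 2 circles.)

H_0 = Z,  H_1 = Z^2.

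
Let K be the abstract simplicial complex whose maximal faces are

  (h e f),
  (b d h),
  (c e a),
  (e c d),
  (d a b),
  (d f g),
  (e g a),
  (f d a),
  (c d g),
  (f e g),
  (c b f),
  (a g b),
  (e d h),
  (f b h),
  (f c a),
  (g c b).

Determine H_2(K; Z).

H_2 = Z.

Order the vertices as a < b < c < d < e < f < g < h. Listing each simplex with vertices in this order, K has dimension 2 with simplices:

  0-simplices (8): a, b, c, d, e, f, g, h
  1-simplices (24): ab, ac, ad, ae, af, ag, bc, bd, bf, bg, bh, cd, ce, cf, cg, de, df, dg, dh, ef, eg, eh, fg, fh
  2-simplices (16): abd, abg, ace, acf, adf, aeg, bcf, bcg, bdh, bfh, cde, cdg, deh, dfg, efg, efh

giving chain groups C_0 ≅ Z^8, C_1 ≅ Z^24, C_2 ≅ Z^16.

∂_1: C_1 → C_0 sends each edge [p,q] (with p < q) to q − p. For instance
  ∂cf = f − c.
This gives a 8×24 integer matrix of rank 7; reducing to Smith normal form yields diagonal entries (1,1,1,1,1,1,1).

The boundary map ∂_2: C_2 → C_1 maps a triangle to the signed sum of its edges. For instance
  ∂efh = fh − eh + ef,
  ∂ace = ce − ae + ac.
The resulting 24×16 matrix has rank 15, and its Smith normal form has invariant factors (1,1,1,1,1,1,1,1,1,1,1,1,1,1,1).

From H_k ≅ ker(∂_k) / im(∂_{k+1}) we obtain:

  H_2: rank ker ∂_2 − rank ∂_3 = (16 − 15) − 0 = 1, and there is no ∂_3, so H_2 = Z.

(K is a triangulation of the torus T^2.)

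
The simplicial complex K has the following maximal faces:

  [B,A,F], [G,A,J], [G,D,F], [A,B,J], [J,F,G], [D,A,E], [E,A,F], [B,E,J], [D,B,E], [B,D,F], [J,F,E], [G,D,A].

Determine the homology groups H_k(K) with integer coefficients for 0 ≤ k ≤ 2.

H_0 = Z,  H_1 = Z/2,  H_2 = 0.

Take the total order A < B < D < E < F < G < J on the vertex set. Then K (dimension 2) consists of the simplices:

  0-simplices (7): A, B, D, E, F, G, J
  1-simplices (18): AB, AD, AE, AF, AG, AJ, BD, BE, BF, BJ, DE, DF, DG, EF, EJ, FG, FJ, GJ
  2-simplices (12): ABF, ABJ, ADE, ADG, AEF, AGJ, BDE, BDF, BEJ, DFG, EFJ, FGJ

so the chain groups are C_0 ≅ Z^7, C_1 ≅ Z^18, C_2 ≅ Z^12.

Boundary ∂_1: C_1 → C_0 is given by ∂[p,q] = [q] − [p]. For instance
  ∂BJ = J − B.
The resulting 7×18 matrix has rank 6, and its Smith normal form has invariant factors (1,1,1,1,1,1).

The boundary map ∂_2: C_2 → C_1 sends each 2-simplex [p,q,r] to [q,r] − [p,r] + [p,q]. For instance
  ∂AGJ = GJ − AJ + AG,
  ∂ADE = DE − AE + AD.
The resulting 18×12 matrix has rank 12, and its Smith normal form has invariant factors (1,1,1,1,1,1,1,1,1,1,1,2).

Now H_k = ker ∂_k / im ∂_{k+1}, so:

  H_0: rank C_0 − rank ∂_1 = 7 − 6 = 1, and the invariant factors of ∂_1 are all 1, so H_0 = Z.
  H_1: rank ker ∂_1 − rank ∂_2 = (18 − 6) − 12 = 0, and ∂_2 has invariant factor 2 > 1, so H_1 = Z/2.
  H_2: rank ker ∂_2 − rank ∂_3 = (12 − 12) − 0 = 0, and there is no ∂_3, so H_2 = 0.

As a check, the Euler characteristic is 7 − 18 + 12 = 1, which agrees with 1 − 0 + 0 = 1.
(K is a triangulation of the real projective plane RP^2.)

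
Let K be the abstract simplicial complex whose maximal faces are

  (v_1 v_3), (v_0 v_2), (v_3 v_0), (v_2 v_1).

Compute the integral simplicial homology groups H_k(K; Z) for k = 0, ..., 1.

H_0 ≅ Z,  H_1 ≅ Z.

Order the vertices as v_0 < v_1 < v_2 < v_3. Listing each simplex with vertices in this order, K has dimension 1 with simplices:

  0-simplices (4): [v_0], [v_1], [v_2], [v_3]
  1-simplices (4): [v_0,v_2], [v_0,v_3], [v_1,v_2], [v_1,v_3]

Hence C_0 ≅ Z^4, C_1 ≅ Z^4.

∂_1: C_1 → C_0 is given by ∂[p,q] = [q] − [p].
This gives a 4×4 integer matrix of rank 3; reducing to Smith normal form yields diagonal entries (1,1,1).

Reading off H_k = ker ∂_k / im ∂_{k+1}:

  H_0: rank C_0 − rank ∂_1 = 4 − 3 = 1, and the invariant factors of ∂_1 are all 1, so H_0 ≅ Z.
  H_1: rank ker ∂_1 − rank ∂_2 = (4 − 3) − 0 = 1, and there is no ∂_2, so H_1 ≅ Z.

As a check, the Euler characteristic is 4 − 4 = 0, which agrees with 1 − 1 = 0.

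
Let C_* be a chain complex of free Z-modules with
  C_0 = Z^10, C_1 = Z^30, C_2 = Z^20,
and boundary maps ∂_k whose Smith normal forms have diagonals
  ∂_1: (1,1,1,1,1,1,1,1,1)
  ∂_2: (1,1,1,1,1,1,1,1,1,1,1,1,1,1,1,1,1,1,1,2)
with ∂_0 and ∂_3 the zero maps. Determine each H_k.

H_0: b_0 = 10 − 0 − 9 = 1; torsion from ∂_1 factors > 1: none. So H_0 = Z.
H_1: b_1 = 30 − 9 − 20 = 1; torsion from ∂_2 factors > 1: [2]. So H_1 = Z ⊕ Z/2.
H_2: b_2 = 20 − 20 − 0 = 0; torsion from ∂_3 factors > 1: none. So H_2 = 0.

H_0 = Z,  H_1 = Z ⊕ Z/2,  H_2 = 0.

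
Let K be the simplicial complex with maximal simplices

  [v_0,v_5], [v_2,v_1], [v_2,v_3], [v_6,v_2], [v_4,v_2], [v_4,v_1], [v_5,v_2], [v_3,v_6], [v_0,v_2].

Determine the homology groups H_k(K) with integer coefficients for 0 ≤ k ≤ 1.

Fix the vertex order v_0 < v_1 < v_2 < v_3 < v_4 < v_5 < v_6 and write every simplex with vertices in increasing order. Then dim K = 1 and the simplices of K are:

  0-simplices (7): [v_0], [v_1], [v_2], [v_3], [v_4], [v_5], [v_6]
  1-simplices (9): [v_0,v_2], [v_0,v_5], [v_1,v_2], [v_1,v_4], [v_2,v_3], [v_2,v_4], [v_2,v_5], [v_2,v_6], [v_3,v_6]

so the chain groups are C_0 ≅ Z^7, C_1 ≅ Z^9.

The boundary map ∂_1: C_1 → C_0 sends each edge [p,q] (with p < q) to q − p.
This gives a 7×9 integer matrix of rank 6; reducing to Smith normal form yields diagonal entries (1,1,1,1,1,1).

From H_k ≅ ker(∂_k) / im(∂_{k+1}) we obtain:

  H_0: rank C_0 − rank ∂_1 = 7 − 6 = 1, and the invariant factors of ∂_1 are all 1, so H_0 = Z.
  H_1: rank ker ∂_1 − rank ∂_2 = (9 − 6) − 0 = 3, and there is no ∂_2, so H_1 = Z^3.

As a check, the Euler characteristic is 7 − 9 = -2, which agrees with 1 − 3 = -2.

H_0 = Z,  H_1 = Z^3.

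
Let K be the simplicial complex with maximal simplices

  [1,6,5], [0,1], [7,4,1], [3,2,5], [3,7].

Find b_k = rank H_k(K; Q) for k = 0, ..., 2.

Take the total order 0 < 1 < 2 < 3 < 4 < 5 < 6 < 7 on the vertex set. Then K (dimension 2) consists of the simplices:

  0-simplices (8): [0], [1], [2], [3], [4], [5], [6], [7]
  1-simplices (11): [0,1], [1,4], [1,5], [1,6], [1,7], [2,3], [2,5], [3,5], [3,7], [4,7], [5,6]
  2-simplices (3): [1,4,7], [1,5,6], [2,3,5]

so the chain groups are C_0 ≅ Z^8, C_1 ≅ Z^11, C_2 ≅ Z^3.

∂_1: C_1 → C_0 maps an edge to its endpoints' difference, ∂[p,q] = q − p.
The 8×11 boundary matrix has rank 7 and Smith normal form diag(1,1,1,1,1,1,1).

Boundary ∂_2: C_2 → C_1 sends each 2-simplex [p,q,r] to [q,r] − [p,r] + [p,q]. For instance
  ∂[2,3,5] = [3,5] − [2,5] + [2,3],
  ∂[1,4,7] = [4,7] − [1,7] + [1,4].
As a 11×3 matrix over Z this has rank 3, with invariant factors (1,1,1).

Computing H_k = (kernel of ∂_k) / (image of ∂_{k+1}):

  H_0: rank C_0 − rank ∂_1 = 8 − 7 = 1, and the invariant factors of ∂_1 are all 1, so H_0 ≅ Z.
  H_1: rank ker ∂_1 − rank ∂_2 = (11 − 7) − 3 = 1, and the invariant factors of ∂_2 are all 1, so H_1 ≅ Z.
  H_2: rank ker ∂_2 − rank ∂_3 = (3 − 3) − 0 = 0, and there is no ∂_3, so H_2 ≅ 0.

Hence the Betti numbers are b_0 = 1, b_1 = 1, b_2 = 0.

b_0 = 1, b_1 = 1, b_2 = 0.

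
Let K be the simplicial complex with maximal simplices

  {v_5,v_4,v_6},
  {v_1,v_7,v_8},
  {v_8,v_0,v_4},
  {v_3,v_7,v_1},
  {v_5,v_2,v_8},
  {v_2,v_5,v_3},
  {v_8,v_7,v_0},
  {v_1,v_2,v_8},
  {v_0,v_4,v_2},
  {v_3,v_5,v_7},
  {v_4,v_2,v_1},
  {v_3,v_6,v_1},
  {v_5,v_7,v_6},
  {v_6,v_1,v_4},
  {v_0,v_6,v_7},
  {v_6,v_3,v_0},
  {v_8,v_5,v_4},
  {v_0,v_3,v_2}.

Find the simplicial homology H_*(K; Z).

H_0 ≅ Z,  H_1 ≅ Z ⊕ Z/2,  H_2 = 0.

Take the total order v_0 < v_1 < v_2 < v_3 < v_4 < v_5 < v_6 < v_7 < v_8 on the vertex set. Then K (dimension 2) consists of the simplices:

  0-simplices (9): [v_0], [v_1], [v_2], [v_3], [v_4], [v_5], [v_6], [v_7], [v_8]
  1-simplices (27): (27 of them)
  2-simplices (18): (18 of them)

giving chain groups C_0 ≅ Z^9, C_1 ≅ Z^27, C_2 ≅ Z^18.

Boundary ∂_1: C_1 → C_0 maps an edge to its endpoints' difference, ∂[p,q] = q − p. For instance
  ∂[v_0,v_7] = [v_7] − [v_0].
The 9×27 boundary matrix has rank 8 and Smith normal form diag(1,1,1,1,1,1,1,1).

Boundary ∂_2: C_2 → C_1 sends each 2-simplex [p,q,r] to [q,r] − [p,r] + [p,q]. For instance
  ∂[v_5,v_6,v_7] = [v_6,v_7] − [v_5,v_7] + [v_5,v_6],
  ∂[v_1,v_2,v_8] = [v_2,v_8] − [v_1,v_8] + [v_1,v_2].
As a 27×18 matrix over Z this has rank 18, with invariant factors (1,1,1,1,1,1,1,1,1,1,1,1,1,1,1,1,1,2).

Reading off H_k = ker ∂_k / im ∂_{k+1}:

  H_0: rank C_0 − rank ∂_1 = 9 − 8 = 1, and the invariant factors of ∂_1 are all 1, so H_0 = Z.
  H_1: rank ker ∂_1 − rank ∂_2 = (27 − 8) − 18 = 1, and ∂_2 has invariant factor 2 > 1, so H_1 = Z ⊕ Z/2.
  H_2: rank ker ∂_2 − rank ∂_3 = (18 − 18) − 0 = 0, and there is no ∂_3, so H_2 = 0.

As a check, the Euler characteristic is 9 − 27 + 18 = 0, which agrees with 1 − 1 + 0 = 0.
(K is a triangulation of the Klein bottle.)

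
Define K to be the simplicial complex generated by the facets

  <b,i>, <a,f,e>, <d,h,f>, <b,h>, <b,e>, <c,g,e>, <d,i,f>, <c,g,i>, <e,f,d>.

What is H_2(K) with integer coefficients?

We work with the vertex ordering a < b < c < d < e < f < g < h < i. The simplices of K, each written with vertices in increasing order, are:

  0-simplices (9): a, b, c, d, e, f, g, h, i
  1-simplices (17): ae, af, be, bh, bi, ce, cg, ci, de, df, dh, di, ef, eg, fh, fi, gi
  2-simplices (6): aef, ceg, cgi, def, dfh, dfi

giving chain groups C_0 ≅ Z^9, C_1 ≅ Z^17, C_2 ≅ Z^6.

The boundary map ∂_1: C_1 → C_0 sends each edge [p,q] (with p < q) to q − p.
The 9×17 boundary matrix has rank 8 and Smith normal form diag(1,1,1,1,1,1,1,1).

The boundary map ∂_2: C_2 → C_1 maps a triangle to the signed sum of its edges. For instance
  ∂aef = ef − af + ae,
  ∂def = ef − df + de.
As a 17×6 matrix over Z this has rank 6, with invariant factors (1,1,1,1,1,1).

Reading off H_k = ker ∂_k / im ∂_{k+1}:

  H_2: rank ker ∂_2 − rank ∂_3 = (6 − 6) − 0 = 0, and there is no ∂_3, so H_2 = 0.

H_2 = 0.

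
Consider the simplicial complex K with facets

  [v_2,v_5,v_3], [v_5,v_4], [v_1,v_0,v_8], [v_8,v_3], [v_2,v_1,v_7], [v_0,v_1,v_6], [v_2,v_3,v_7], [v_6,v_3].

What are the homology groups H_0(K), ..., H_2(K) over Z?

H_0 = Z,  H_1 = Z^2,  H_2 = 0.

K has 9 vertices, 15 edges, 5 triangles.
rank ∂_0 = 0, rank ∂_1 = 8 ⇒ b_0 = 9 − 0 − 8 = 1; all invariant factors of ∂_1 are 1 so no torsion. So H_0 ≅ Z.
rank ∂_1 = 8, rank ∂_2 = 5 ⇒ b_1 = 15 − 8 − 5 = 2; all invariant factors of ∂_2 are 1 so no torsion. So H_1 ≅ Z^2.
rank ∂_2 = 5, rank ∂_3 = 0 ⇒ b_2 = 5 − 5 − 0 = 0. So H_2 ≅ 0.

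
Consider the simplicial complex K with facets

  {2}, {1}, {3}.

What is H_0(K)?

H_0 = Z^3.

We work with the vertex ordering 1 < 2 < 3. The simplices of K, each written with vertices in increasing order, are:

  0-simplices (3): [1], [2], [3]

giving chain groups C_0 ≅ Z^3.

Computing H_k = (kernel of ∂_k) / (image of ∂_{k+1}):

  H_0: rank C_0 − rank ∂_1 = 3 − 0 = 3, and there is no ∂_1, so H_0 ≅ Z^3.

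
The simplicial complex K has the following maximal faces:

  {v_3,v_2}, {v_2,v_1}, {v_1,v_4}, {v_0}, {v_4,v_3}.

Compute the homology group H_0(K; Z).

We work with the vertex ordering v_0 < v_1 < v_2 < v_3 < v_4. The simplices of K, each written with vertices in increasing order, are:

  0-simplices (5): [v_0], [v_1], [v_2], [v_3], [v_4]
  1-simplices (4): [v_1,v_2], [v_1,v_4], [v_2,v_3], [v_3,v_4]

giving chain groups C_0 ≅ Z^5, C_1 ≅ Z^4.

Boundary ∂_1: C_1 → C_0 sends each edge [p,q] (with p < q) to q − p. For instance
  ∂[v_2,v_3] = [v_3] − [v_2].
The 5×4 boundary matrix has rank 3 and Smith normal form diag(1,1,1).

From H_k ≅ ker(∂_k) / im(∂_{k+1}) we obtain:

  H_0: rank C_0 − rank ∂_1 = 5 − 3 = 2, and the invariant factors of ∂_1 are all 1, so H_0 = Z^2.

H_0 ≅ Z^2.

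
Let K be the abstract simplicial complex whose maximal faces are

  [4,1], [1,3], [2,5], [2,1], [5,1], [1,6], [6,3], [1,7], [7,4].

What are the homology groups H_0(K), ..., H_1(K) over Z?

Take the total order 1 < 2 < 3 < 4 < 5 < 6 < 7 on the vertex set. Then K (dimension 1) consists of the simplices:

  0-simplices (7): [1], [2], [3], [4], [5], [6], [7]
  1-simplices (9): [1,2], [1,3], [1,4], [1,5], [1,6], [1,7], [2,5], [3,6], [4,7]

giving chain groups C_0 ≅ Z^7, C_1 ≅ Z^9.

The boundary map ∂_1: C_1 → C_0 sends each edge [p,q] (with p < q) to q − p.
This gives a 7×9 integer matrix of rank 6; reducing to Smith normal form yields diagonal entries (1,1,1,1,1,1).

From H_k ≅ ker(∂_k) / im(∂_{k+1}) we obtain:

  H_0: rank C_0 − rank ∂_1 = 7 − 6 = 1, and the invariant factors of ∂_1 are all 1, so H_0 ≅ Z.
  H_1: rank ker ∂_1 − rank ∂_2 = (9 − 6) − 0 = 3, and there is no ∂_2, so H_1 ≅ Z^3.

As a check, the Euler characteristic is 7 − 9 = -2, which agrees with 1 − 3 = -2.

H_0 ≅ Z,  H_1 ≅ Z^3.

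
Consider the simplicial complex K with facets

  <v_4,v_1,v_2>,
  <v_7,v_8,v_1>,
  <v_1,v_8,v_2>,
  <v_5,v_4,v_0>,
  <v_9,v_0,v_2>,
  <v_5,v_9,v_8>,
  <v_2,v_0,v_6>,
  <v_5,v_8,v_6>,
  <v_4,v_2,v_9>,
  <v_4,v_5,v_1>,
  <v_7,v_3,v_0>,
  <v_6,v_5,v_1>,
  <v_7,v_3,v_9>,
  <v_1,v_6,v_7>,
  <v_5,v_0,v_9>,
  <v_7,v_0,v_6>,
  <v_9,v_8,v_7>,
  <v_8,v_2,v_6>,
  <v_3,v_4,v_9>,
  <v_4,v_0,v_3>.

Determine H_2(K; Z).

We work with the vertex ordering v_0 < v_1 < v_2 < v_3 < v_4 < v_5 < v_6 < v_7 < v_8 < v_9. The simplices of K, each written with vertices in increasing order, are:

  0-simplices (10): [v_0], [v_1], [v_2], [v_3], [v_4], [v_5], [v_6], [v_7], [v_8], [v_9]
  1-simplices (30): (30 of them)
  2-simplices (20): (20 of them)

so the chain groups are C_0 ≅ Z^10, C_1 ≅ Z^30, C_2 ≅ Z^20.

∂_1: C_1 → C_0 sends each edge [p,q] (with p < q) to q − p. For instance
  ∂[v_2,v_6] = [v_6] − [v_2].
As a 10×30 matrix over Z this has rank 9, with invariant factors (1,1,1,1,1,1,1,1,1).

The boundary map ∂_2: C_2 → C_1 maps a triangle to the signed sum of its edges. For instance
  ∂[v_0,v_3,v_7] = [v_3,v_7] − [v_0,v_7] + [v_0,v_3],
  ∂[v_0,v_6,v_7] = [v_6,v_7] − [v_0,v_7] + [v_0,v_6].
The resulting 30×20 matrix has rank 20, and its Smith normal form has invariant factors (1,1,1,1,1,1,1,1,1,1,1,1,1,1,1,1,1,1,1,2).

From H_k ≅ ker(∂_k) / im(∂_{k+1}) we obtain:

  H_2: rank ker ∂_2 − rank ∂_3 = (20 − 20) − 0 = 0, and there is no ∂_3, so H_2 ≅ 0.

H_2 ≅ 0.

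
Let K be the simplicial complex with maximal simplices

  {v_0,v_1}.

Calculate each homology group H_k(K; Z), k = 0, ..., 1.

H_0 = Z,  H_1 = 0.

We work with the vertex ordering v_0 < v_1. The simplices of K, each written with vertices in increasing order, are:

  0-simplices (2): [v_0], [v_1]
  1-simplices (1): [v_0,v_1]

giving chain groups C_0 ≅ Z^2, C_1 ≅ Z^1.

The boundary map ∂_1: C_1 → C_0 sends each edge [p,q] (with p < q) to q − p. For instance
  ∂[v_0,v_1] = [v_1] − [v_0].
As a 2×1 matrix over Z this has rank 1, with invariant factors (1).

Computing H_k = (kernel of ∂_k) / (image of ∂_{k+1}):

  H_0: rank C_0 − rank ∂_1 = 2 − 1 = 1, and the invariant factors of ∂_1 are all 1, so H_0 = Z.
  H_1: rank ker ∂_1 − rank ∂_2 = (1 − 1) − 0 = 0, and there is no ∂_2, so H_1 = 0.

As a check, the Euler characteristic is 2 − 1 = 1, which agrees with 1 − 0 = 1.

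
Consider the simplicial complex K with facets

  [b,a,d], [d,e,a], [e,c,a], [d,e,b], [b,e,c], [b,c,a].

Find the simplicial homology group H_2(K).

H_2 ≅ Z.

K has 5 vertices, 9 edges, 6 triangles.
rank ∂_2 = 5, rank ∂_3 = 0 ⇒ b_2 = 6 − 5 − 0 = 1. So H_2 ≅ Z.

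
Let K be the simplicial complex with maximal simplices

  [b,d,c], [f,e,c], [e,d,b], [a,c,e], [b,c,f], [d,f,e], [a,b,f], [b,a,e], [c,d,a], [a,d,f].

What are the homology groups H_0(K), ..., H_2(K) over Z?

H_0 ≅ Z,  H_1 ≅ Z/2,  H_2 = 0.

K has 6 vertices, 15 edges, 10 triangles.
rank ∂_0 = 0, rank ∂_1 = 5 ⇒ b_0 = 6 − 0 − 5 = 1; all invariant factors of ∂_1 are 1 so no torsion. So H_0 ≅ Z.
rank ∂_1 = 5, rank ∂_2 = 10 ⇒ b_1 = 15 − 5 − 10 = 0; ∂_2 has invariant factor(s) [2] giving torsion. So H_1 ≅ Z/2.
rank ∂_2 = 10, rank ∂_3 = 0 ⇒ b_2 = 10 − 10 − 0 = 0. So H_2 ≅ 0.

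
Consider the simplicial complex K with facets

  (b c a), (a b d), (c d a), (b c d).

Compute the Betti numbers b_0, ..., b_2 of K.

Take the total order a < b < c < d on the vertex set. Then K (dimension 2) consists of the simplices:

  0-simplices (4): a, b, c, d
  1-simplices (6): ab, ac, ad, bc, bd, cd
  2-simplices (4): abc, abd, acd, bcd

giving chain groups C_0 ≅ Z^4, C_1 ≅ Z^6, C_2 ≅ Z^4.

∂_1: C_1 → C_0 is given by ∂[p,q] = [q] − [p]. For instance
  ∂ac = c − a.
The resulting 4×6 matrix has rank 3, and its Smith normal form has invariant factors (1,1,1).

∂_2: C_2 → C_1 maps a triangle to the signed sum of its edges. For instance
  ∂abd = bd − ad + ab,
  ∂abc = bc − ac + ab.
The resulting 6×4 matrix has rank 3, and its Smith normal form has invariant factors (1,1,1).

Computing H_k = (kernel of ∂_k) / (image of ∂_{k+1}):

  H_0: rank C_0 − rank ∂_1 = 4 − 3 = 1, and the invariant factors of ∂_1 are all 1, so H_0 ≅ Z.
  H_1: rank ker ∂_1 − rank ∂_2 = (6 − 3) − 3 = 0, and the invariant factors of ∂_2 are all 1, so H_1 ≅ 0.
  H_2: rank ker ∂_2 − rank ∂_3 = (4 − 3) − 0 = 1, and there is no ∂_3, so H_2 ≅ Z.

As a check, the Euler characteristic is 4 − 6 + 4 = 2, which agrees with 1 − 0 + 1 = 2.

Hence the Betti numbers are b_0 = 1, b_1 = 0, b_2 = 1.

b_0 = 1, b_1 = 0, b_2 = 1.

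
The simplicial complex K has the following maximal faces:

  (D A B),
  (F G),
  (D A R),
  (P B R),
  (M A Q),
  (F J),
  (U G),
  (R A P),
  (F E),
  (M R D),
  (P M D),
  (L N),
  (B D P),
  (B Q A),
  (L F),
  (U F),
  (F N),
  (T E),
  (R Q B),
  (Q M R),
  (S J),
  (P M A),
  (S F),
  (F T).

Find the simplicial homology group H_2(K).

H_2 = 0.

Fix the vertex order A < B < D < E < F < G < J < L < M < N < P < Q < R < S < T < U and write every simplex with vertices in increasing order. Then dim K = 2 and the simplices of K are:

  0-simplices (16): A, B, D, E, F, G, J, L, M, N, P, Q, R, S, T, U
  1-simplices (30): AB, AD, AM, AP, AQ, AR, BD, BP, BQ, BR, DM, DP, DR, EF, ET, FG, FJ, FL, FN, FS, FT, FU, GU, JS, LN, MP, MQ, MR, PR, QR
  2-simplices (12): ABD, ABQ, ADR, AMP, AMQ, APR, BDP, BPR, BQR, DMP, DMR, MQR

giving chain groups C_0 ≅ Z^16, C_1 ≅ Z^30, C_2 ≅ Z^12.

∂_1: C_1 → C_0 maps an edge to its endpoints' difference, ∂[p,q] = q − p.
The resulting 16×30 matrix has rank 14, and its Smith normal form has invariant factors (1,1,1,1,1,1,1,1,1,1,1,1,1,1).

∂_2: C_2 → C_1 maps a triangle to the signed sum of its edges. For instance
  ∂APR = PR − AR + AP,
  ∂ABQ = BQ − AQ + AB.
The resulting 30×12 matrix has rank 12, and its Smith normal form has invariant factors (1,1,1,1,1,1,1,1,1,1,1,2).

From H_k ≅ ker(∂_k) / im(∂_{k+1}) we obtain:

  H_2: rank ker ∂_2 − rank ∂_3 = (12 − 12) − 0 = 0, and there is no ∂_3, so H_2 ≅ 0.

(K is a triangulation of the disjoint union of a wedge of 4 circles and the real projective plane RP^2.)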